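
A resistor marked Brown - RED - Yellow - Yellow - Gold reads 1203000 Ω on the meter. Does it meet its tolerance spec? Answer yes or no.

Brown → 1 (first significant figure)
Red → 2 (second significant figure)
Yellow → 4 (third significant figure)
Yellow → ×10^4 multiplier
Gold → ±5% tolerance
124 × 10000 = 1240000 Ω
Allowed range: 1178000 Ω to 1302000 Ω.
1203000 Ω lies inside that range.

yes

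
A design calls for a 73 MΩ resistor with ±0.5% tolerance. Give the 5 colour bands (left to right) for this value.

violet, orange, black, green, green

73000000 Ω = 730 × 10^5.
7 → violet
3 → orange
0 → black
Multiplier 10^5 → green.
±0.5% tolerance → green.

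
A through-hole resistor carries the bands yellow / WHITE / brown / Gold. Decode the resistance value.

Yellow → 4 (first significant figure)
White → 9 (second significant figure)
Brown → ×10 multiplier
49 × 10 = 490 Ω

490 Ω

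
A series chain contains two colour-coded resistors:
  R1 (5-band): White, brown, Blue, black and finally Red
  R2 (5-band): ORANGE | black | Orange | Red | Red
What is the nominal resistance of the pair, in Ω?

R1: white, brown, blue → 916; black ×1 → 916 Ω.
R2: orange, black, orange → 303; red ×10^2 → 30300 Ω.
Series: 916 + 30300 = 31216 Ω.

31216 Ω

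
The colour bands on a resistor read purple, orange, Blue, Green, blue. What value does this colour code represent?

Violet → 7 (first significant figure)
Orange → 3 (second significant figure)
Blue → 6 (third significant figure)
Green → ×10^5 multiplier
736 × 100000 = 73600000 Ω

73600000 Ω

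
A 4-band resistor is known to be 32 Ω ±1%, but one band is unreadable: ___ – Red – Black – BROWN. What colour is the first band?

32 Ω = 32 × 10^0.
The first band gives digit 3 of the significand, and 3 is orange.

orange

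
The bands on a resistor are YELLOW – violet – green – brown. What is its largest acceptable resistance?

4747000 Ω

Yellow → 4 (first significant figure)
Violet → 7 (second significant figure)
Green → ×10^5 multiplier
Brown → ±1% tolerance
47 × 100000 = 4700000 Ω
Largest = 4700000 × (1 + 1/100) = 4747000 Ω.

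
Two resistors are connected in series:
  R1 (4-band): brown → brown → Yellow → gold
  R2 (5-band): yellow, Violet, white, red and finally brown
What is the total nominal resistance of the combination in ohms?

157900 Ω

R1: brown, brown → 11; yellow ×10^4 → 110000 Ω.
R2: yellow, violet, white → 479; red ×10^2 → 47900 Ω.
Series: 110000 + 47900 = 157900 Ω.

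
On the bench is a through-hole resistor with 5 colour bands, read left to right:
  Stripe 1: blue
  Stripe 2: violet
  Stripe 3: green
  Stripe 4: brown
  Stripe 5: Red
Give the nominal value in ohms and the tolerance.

Blue → 6 (first significant figure)
Violet → 7 (second significant figure)
Green → 5 (third significant figure)
Brown → ×10 multiplier
Red → ±2% tolerance
675 × 10 = 6750 Ω

6750 Ω ±2%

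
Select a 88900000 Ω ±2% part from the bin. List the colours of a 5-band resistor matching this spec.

grey, grey, white, green, red

88900000 Ω = 889 × 10^5.
8 → grey
8 → grey
9 → white
Multiplier 10^5 → green.
±2% tolerance → red.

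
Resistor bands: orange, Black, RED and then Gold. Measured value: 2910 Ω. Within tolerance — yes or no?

yes

Orange → 3 (first significant figure)
Black → 0 (second significant figure)
Red → ×10^2 multiplier
Gold → ±5% tolerance
30 × 100 = 3000 Ω
Allowed range: 2850 Ω to 3150 Ω.
2910 Ω lies inside that range.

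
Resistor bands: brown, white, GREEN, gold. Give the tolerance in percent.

The last band, gold, is the tolerance band.
Gold corresponds to ±5%.

±5%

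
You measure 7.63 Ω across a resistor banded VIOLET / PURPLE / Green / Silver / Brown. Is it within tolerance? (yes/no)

Violet → 7 (first significant figure)
Violet → 7 (second significant figure)
Green → 5 (third significant figure)
Silver → ×0.01 multiplier
Brown → ±1% tolerance
775 × 0.01 = 7.75 Ω
Allowed range: 7.6725 Ω to 7.8275 Ω.
7.63 Ω lies outside that range.

no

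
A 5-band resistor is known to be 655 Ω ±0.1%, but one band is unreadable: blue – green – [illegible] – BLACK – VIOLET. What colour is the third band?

655 Ω = 655 × 10^0.
The third band gives digit 5 of the significand, and 5 is green.

green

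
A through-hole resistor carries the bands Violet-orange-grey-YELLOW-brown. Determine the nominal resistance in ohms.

Violet → 7 (first significant figure)
Orange → 3 (second significant figure)
Grey → 8 (third significant figure)
Yellow → ×10^4 multiplier
738 × 10000 = 7380000 Ω

7380000 Ω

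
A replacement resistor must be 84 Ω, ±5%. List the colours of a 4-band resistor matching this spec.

grey, yellow, black, gold

84 Ω = 84 × 10^0.
8 → grey
4 → yellow
Multiplier 10^0 → black.
±5% tolerance → gold.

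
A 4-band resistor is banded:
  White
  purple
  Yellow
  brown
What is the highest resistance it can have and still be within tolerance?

979700 Ω

White → 9 (first significant figure)
Violet → 7 (second significant figure)
Yellow → ×10^4 multiplier
Brown → ±1% tolerance
97 × 10000 = 970000 Ω
Highest = 970000 × (1 + 1/100) = 979700 Ω.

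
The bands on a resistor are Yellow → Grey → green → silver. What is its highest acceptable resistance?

5280000 Ω

Yellow → 4 (first significant figure)
Grey → 8 (second significant figure)
Green → ×10^5 multiplier
Silver → ±10% tolerance
48 × 100000 = 4800000 Ω
Highest = 4800000 × (1 + 10/100) = 5280000 Ω.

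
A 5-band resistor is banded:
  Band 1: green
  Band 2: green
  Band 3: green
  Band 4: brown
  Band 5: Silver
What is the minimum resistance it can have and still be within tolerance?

Green → 5 (first significant figure)
Green → 5 (second significant figure)
Green → 5 (third significant figure)
Brown → ×10 multiplier
Silver → ±10% tolerance
555 × 10 = 5550 Ω
Minimum = 5550 × (1 − 10/100) = 4995 Ω.

4995 Ω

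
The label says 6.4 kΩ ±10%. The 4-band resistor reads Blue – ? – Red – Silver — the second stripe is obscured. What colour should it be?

yellow

6400 Ω = 64 × 10^2.
The second band gives digit 4 of the significand, and 4 is yellow.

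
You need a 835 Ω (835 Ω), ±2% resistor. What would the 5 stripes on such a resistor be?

835 Ω = 835 × 10^0.
8 → grey
3 → orange
5 → green
Multiplier 10^0 → black.
±2% tolerance → red.

grey, orange, green, black, red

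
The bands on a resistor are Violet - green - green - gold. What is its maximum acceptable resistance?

7875000 Ω

Violet → 7 (first significant figure)
Green → 5 (second significant figure)
Green → ×10^5 multiplier
Gold → ±5% tolerance
75 × 100000 = 7500000 Ω
Maximum = 7500000 × (1 + 5/100) = 7875000 Ω.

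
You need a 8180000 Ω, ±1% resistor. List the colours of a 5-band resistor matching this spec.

grey, brown, grey, yellow, brown

8180000 Ω = 818 × 10^4.
8 → grey
1 → brown
8 → grey
Multiplier 10^4 → yellow.
±1% tolerance → brown.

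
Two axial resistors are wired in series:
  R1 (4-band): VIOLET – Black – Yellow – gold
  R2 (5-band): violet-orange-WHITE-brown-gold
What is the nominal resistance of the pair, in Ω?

R1: violet, black → 70; yellow ×10^4 → 700000 Ω.
R2: violet, orange, white → 739; brown ×10 → 7390 Ω.
Series: 700000 + 7390 = 707390 Ω.

707390 Ω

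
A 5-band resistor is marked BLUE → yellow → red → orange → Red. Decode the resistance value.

Blue → 6 (first significant figure)
Yellow → 4 (second significant figure)
Red → 2 (third significant figure)
Orange → ×10^3 multiplier
642 × 1000 = 642000 Ω

642000 Ω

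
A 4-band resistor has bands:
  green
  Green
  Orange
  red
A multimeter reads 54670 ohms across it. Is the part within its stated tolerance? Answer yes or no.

yes

Green → 5 (first significant figure)
Green → 5 (second significant figure)
Orange → ×10^3 multiplier
Red → ±2% tolerance
55 × 1000 = 55000 Ω
Allowed range: 53900 Ω to 56100 Ω.
54670 ohms lies inside that range.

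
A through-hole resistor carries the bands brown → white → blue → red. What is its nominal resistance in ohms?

Brown → 1 (first significant figure)
White → 9 (second significant figure)
Blue → ×10^6 multiplier
19 × 1000000 = 19000000 Ω

19000000 Ω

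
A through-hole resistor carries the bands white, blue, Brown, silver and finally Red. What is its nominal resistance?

9.61 Ω

White → 9 (first significant figure)
Blue → 6 (second significant figure)
Brown → 1 (third significant figure)
Silver → ×0.01 multiplier
961 × 0.01 = 9.61 Ω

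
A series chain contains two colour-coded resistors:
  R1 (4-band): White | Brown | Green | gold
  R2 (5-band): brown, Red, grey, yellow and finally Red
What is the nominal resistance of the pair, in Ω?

R1: white, brown → 91; green ×10^5 → 9100000 Ω.
R2: brown, red, grey → 128; yellow ×10^4 → 1280000 Ω.
Series: 9100000 + 1280000 = 10380000 Ω.

10380000 Ω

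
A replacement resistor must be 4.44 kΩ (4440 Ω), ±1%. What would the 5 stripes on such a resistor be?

yellow, yellow, yellow, brown, brown

4440 Ω = 444 × 10^1.
4 → yellow
4 → yellow
4 → yellow
Multiplier 10^1 → brown.
±1% tolerance → brown.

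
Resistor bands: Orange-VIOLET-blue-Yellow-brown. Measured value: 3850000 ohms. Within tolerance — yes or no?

no

Orange → 3 (first significant figure)
Violet → 7 (second significant figure)
Blue → 6 (third significant figure)
Yellow → ×10^4 multiplier
Brown → ±1% tolerance
376 × 10000 = 3760000 Ω
Allowed range: 3722400 Ω to 3797600 Ω.
3850000 ohms lies outside that range.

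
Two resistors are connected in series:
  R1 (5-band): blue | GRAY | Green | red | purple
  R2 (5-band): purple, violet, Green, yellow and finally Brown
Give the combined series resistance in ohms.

7818500 Ω

R1: blue, grey, green → 685; red ×10^2 → 68500 Ω.
R2: violet, violet, green → 775; yellow ×10^4 → 7750000 Ω.
Series: 68500 + 7750000 = 7818500 Ω.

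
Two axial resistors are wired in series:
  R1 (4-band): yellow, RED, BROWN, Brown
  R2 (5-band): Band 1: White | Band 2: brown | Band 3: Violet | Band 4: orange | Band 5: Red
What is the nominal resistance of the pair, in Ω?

917420 Ω

R1: yellow, red → 42; brown ×10 → 420 Ω.
R2: white, brown, violet → 917; orange ×10^3 → 917000 Ω.
Series: 420 + 917000 = 917420 Ω.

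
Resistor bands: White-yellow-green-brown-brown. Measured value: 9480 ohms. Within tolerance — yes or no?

yes

White → 9 (first significant figure)
Yellow → 4 (second significant figure)
Green → 5 (third significant figure)
Brown → ×10 multiplier
Brown → ±1% tolerance
945 × 10 = 9450 Ω
Allowed range: 9355.5 Ω to 9544.5 Ω.
9480 ohms lies inside that range.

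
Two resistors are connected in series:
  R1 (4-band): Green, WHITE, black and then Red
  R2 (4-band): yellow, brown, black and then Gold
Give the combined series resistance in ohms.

R1: green, white → 59; black ×1 → 59 Ω.
R2: yellow, brown → 41; black ×1 → 41 Ω.
Series: 59 + 41 = 100 Ω.

100 Ω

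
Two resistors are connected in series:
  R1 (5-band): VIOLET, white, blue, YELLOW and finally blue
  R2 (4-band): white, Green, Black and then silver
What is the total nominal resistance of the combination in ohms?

R1: violet, white, blue → 796; yellow ×10^4 → 7960000 Ω.
R2: white, green → 95; black ×1 → 95 Ω.
Series: 7960000 + 95 = 7960095 Ω.

7960095 Ω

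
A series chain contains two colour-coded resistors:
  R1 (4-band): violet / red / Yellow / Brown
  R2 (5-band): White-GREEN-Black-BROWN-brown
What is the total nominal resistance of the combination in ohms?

729500 Ω

R1: violet, red → 72; yellow ×10^4 → 720000 Ω.
R2: white, green, black → 950; brown ×10 → 9500 Ω.
Series: 720000 + 9500 = 729500 Ω.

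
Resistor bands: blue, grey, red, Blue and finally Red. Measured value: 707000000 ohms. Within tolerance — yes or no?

no

Blue → 6 (first significant figure)
Grey → 8 (second significant figure)
Red → 2 (third significant figure)
Blue → ×10^6 multiplier
Red → ±2% tolerance
682 × 1000000 = 682000000 Ω
Allowed range: 668360000 Ω to 695640000 Ω.
707000000 ohms lies outside that range.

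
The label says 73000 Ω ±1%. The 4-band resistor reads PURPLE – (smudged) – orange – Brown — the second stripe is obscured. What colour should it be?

73000 Ω = 73 × 10^3.
The second band gives digit 3 of the significand, and 3 is orange.

orange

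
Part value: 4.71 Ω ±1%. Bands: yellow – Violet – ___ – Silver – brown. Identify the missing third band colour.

4.71 Ω = 471 × 10^-2.
The third band gives digit 1 of the significand, and 1 is brown.

brown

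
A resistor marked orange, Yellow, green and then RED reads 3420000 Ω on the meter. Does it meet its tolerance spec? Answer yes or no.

Orange → 3 (first significant figure)
Yellow → 4 (second significant figure)
Green → ×10^5 multiplier
Red → ±2% tolerance
34 × 100000 = 3400000 Ω
Allowed range: 3332000 Ω to 3468000 Ω.
3420000 Ω lies inside that range.

yes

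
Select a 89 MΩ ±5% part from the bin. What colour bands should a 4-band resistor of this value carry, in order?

89000000 Ω = 89 × 10^6.
8 → grey
9 → white
Multiplier 10^6 → blue.
±5% tolerance → gold.

grey, white, blue, gold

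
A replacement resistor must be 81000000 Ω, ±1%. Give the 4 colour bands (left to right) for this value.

81000000 Ω = 81 × 10^6.
8 → grey
1 → brown
Multiplier 10^6 → blue.
±1% tolerance → brown.

grey, brown, blue, brown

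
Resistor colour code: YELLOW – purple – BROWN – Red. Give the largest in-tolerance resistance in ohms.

479.4 Ω

Yellow → 4 (first significant figure)
Violet → 7 (second significant figure)
Brown → ×10 multiplier
Red → ±2% tolerance
47 × 10 = 470 Ω
Largest = 470 × (1 + 2/100) = 479.4 Ω.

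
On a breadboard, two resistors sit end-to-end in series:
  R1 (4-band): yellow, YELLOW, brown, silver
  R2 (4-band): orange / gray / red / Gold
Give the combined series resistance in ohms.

R1: yellow, yellow → 44; brown ×10 → 440 Ω.
R2: orange, grey → 38; red ×10^2 → 3800 Ω.
Series: 440 + 3800 = 4240 Ω.

4240 Ω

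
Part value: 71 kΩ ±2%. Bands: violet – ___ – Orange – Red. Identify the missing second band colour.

brown

71000 Ω = 71 × 10^3.
The second band gives digit 1 of the significand, and 1 is brown.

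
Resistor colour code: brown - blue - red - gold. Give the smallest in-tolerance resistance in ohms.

Brown → 1 (first significant figure)
Blue → 6 (second significant figure)
Red → ×10^2 multiplier
Gold → ±5% tolerance
16 × 100 = 1600 Ω
Smallest = 1600 × (1 − 5/100) = 1520 Ω.

1520 Ω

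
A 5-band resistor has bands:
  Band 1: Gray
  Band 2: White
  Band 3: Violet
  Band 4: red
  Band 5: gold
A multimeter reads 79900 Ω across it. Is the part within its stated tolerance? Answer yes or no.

no

Grey → 8 (first significant figure)
White → 9 (second significant figure)
Violet → 7 (third significant figure)
Red → ×10^2 multiplier
Gold → ±5% tolerance
897 × 100 = 89700 Ω
Allowed range: 85215 Ω to 94185 Ω.
79900 Ω lies outside that range.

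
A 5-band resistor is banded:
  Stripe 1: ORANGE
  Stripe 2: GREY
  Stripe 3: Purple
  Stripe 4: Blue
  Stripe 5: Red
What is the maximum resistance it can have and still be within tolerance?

394740000 Ω

Orange → 3 (first significant figure)
Grey → 8 (second significant figure)
Violet → 7 (third significant figure)
Blue → ×10^6 multiplier
Red → ±2% tolerance
387 × 1000000 = 387000000 Ω
Maximum = 387000000 × (1 + 2/100) = 394740000 Ω.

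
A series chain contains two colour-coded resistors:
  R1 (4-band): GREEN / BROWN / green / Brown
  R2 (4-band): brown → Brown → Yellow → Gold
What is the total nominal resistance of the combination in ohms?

R1: green, brown → 51; green ×10^5 → 5100000 Ω.
R2: brown, brown → 11; yellow ×10^4 → 110000 Ω.
Series: 5100000 + 110000 = 5210000 Ω.

5210000 Ω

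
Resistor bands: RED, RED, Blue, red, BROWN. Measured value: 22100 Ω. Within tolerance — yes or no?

no

Red → 2 (first significant figure)
Red → 2 (second significant figure)
Blue → 6 (third significant figure)
Red → ×10^2 multiplier
Brown → ±1% tolerance
226 × 100 = 22600 Ω
Allowed range: 22374 Ω to 22826 Ω.
22100 Ω lies outside that range.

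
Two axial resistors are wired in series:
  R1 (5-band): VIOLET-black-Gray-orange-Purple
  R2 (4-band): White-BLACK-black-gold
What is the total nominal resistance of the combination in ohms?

708090 Ω

R1: violet, black, grey → 708; orange ×10^3 → 708000 Ω.
R2: white, black → 90; black ×1 → 90 Ω.
Series: 708000 + 90 = 708090 Ω.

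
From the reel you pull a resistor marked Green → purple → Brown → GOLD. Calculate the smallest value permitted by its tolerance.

Green → 5 (first significant figure)
Violet → 7 (second significant figure)
Brown → ×10 multiplier
Gold → ±5% tolerance
57 × 10 = 570 Ω
Smallest = 570 × (1 − 5/100) = 541.5 Ω.

541.5 Ω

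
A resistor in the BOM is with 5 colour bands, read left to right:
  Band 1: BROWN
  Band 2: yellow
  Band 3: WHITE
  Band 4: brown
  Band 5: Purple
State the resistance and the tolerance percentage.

1490 Ω ±0.1%

Brown → 1 (first significant figure)
Yellow → 4 (second significant figure)
White → 9 (third significant figure)
Brown → ×10 multiplier
Violet → ±0.1% tolerance
149 × 10 = 1490 Ω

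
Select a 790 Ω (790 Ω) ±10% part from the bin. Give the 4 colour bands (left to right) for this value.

790 Ω = 79 × 10^1.
7 → violet
9 → white
Multiplier 10^1 → brown.
±10% tolerance → silver.

violet, white, brown, silver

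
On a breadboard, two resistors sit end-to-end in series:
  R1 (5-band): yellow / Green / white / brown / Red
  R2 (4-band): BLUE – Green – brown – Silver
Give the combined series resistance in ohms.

R1: yellow, green, white → 459; brown ×10 → 4590 Ω.
R2: blue, green → 65; brown ×10 → 650 Ω.
Series: 4590 + 650 = 5240 Ω.

5240 Ω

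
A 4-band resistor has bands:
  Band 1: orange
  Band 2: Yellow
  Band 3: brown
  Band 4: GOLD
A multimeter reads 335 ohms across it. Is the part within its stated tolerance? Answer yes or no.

yes

Orange → 3 (first significant figure)
Yellow → 4 (second significant figure)
Brown → ×10 multiplier
Gold → ±5% tolerance
34 × 10 = 340 Ω
Allowed range: 323 Ω to 357 Ω.
335 ohms lies inside that range.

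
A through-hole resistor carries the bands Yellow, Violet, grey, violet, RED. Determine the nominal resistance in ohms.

4780000000 Ω

Yellow → 4 (first significant figure)
Violet → 7 (second significant figure)
Grey → 8 (third significant figure)
Violet → ×10^7 multiplier
478 × 10000000 = 4780000000 Ω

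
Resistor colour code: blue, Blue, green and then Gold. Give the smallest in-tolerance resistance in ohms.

6270000 Ω

Blue → 6 (first significant figure)
Blue → 6 (second significant figure)
Green → ×10^5 multiplier
Gold → ±5% tolerance
66 × 100000 = 6600000 Ω
Smallest = 6600000 × (1 − 5/100) = 6270000 Ω.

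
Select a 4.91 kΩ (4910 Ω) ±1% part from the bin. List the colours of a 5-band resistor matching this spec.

4910 Ω = 491 × 10^1.
4 → yellow
9 → white
1 → brown
Multiplier 10^1 → brown.
±1% tolerance → brown.

yellow, white, brown, brown, brown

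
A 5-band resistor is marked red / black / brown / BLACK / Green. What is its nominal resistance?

201 Ω

Red → 2 (first significant figure)
Black → 0 (second significant figure)
Brown → 1 (third significant figure)
Black → ×1 multiplier
201 × 1 = 201 Ω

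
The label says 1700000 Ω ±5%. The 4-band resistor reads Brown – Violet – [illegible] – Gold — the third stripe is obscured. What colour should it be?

green

1700000 Ω = 17 × 10^5.
The third band is the multiplier, 10^5, which is green.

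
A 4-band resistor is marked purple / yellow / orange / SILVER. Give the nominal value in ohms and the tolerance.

74000 Ω ±10%

Violet → 7 (first significant figure)
Yellow → 4 (second significant figure)
Orange → ×10^3 multiplier
Silver → ±10% tolerance
74 × 1000 = 74000 Ω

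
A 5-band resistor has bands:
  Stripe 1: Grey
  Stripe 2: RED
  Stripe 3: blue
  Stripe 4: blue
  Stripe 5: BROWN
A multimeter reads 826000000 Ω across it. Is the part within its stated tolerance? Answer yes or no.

yes

Grey → 8 (first significant figure)
Red → 2 (second significant figure)
Blue → 6 (third significant figure)
Blue → ×10^6 multiplier
Brown → ±1% tolerance
826 × 1000000 = 826000000 Ω
Allowed range: 817740000 Ω to 834260000 Ω.
826000000 Ω lies inside that range.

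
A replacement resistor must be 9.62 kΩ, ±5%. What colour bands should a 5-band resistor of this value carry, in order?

9620 Ω = 962 × 10^1.
9 → white
6 → blue
2 → red
Multiplier 10^1 → brown.
±5% tolerance → gold.

white, blue, red, brown, gold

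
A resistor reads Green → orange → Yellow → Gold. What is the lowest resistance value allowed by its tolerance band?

503500 Ω

Green → 5 (first significant figure)
Orange → 3 (second significant figure)
Yellow → ×10^4 multiplier
Gold → ±5% tolerance
53 × 10000 = 530000 Ω
Lowest = 530000 × (1 − 5/100) = 503500 Ω.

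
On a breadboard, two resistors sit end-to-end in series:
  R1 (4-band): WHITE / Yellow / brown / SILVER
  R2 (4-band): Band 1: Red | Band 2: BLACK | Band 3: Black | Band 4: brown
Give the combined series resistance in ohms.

960 Ω

R1: white, yellow → 94; brown ×10 → 940 Ω.
R2: red, black → 20; black ×1 → 20 Ω.
Series: 940 + 20 = 960 Ω.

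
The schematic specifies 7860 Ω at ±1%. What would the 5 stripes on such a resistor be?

violet, grey, blue, brown, brown

7860 Ω = 786 × 10^1.
7 → violet
8 → grey
6 → blue
Multiplier 10^1 → brown.
±1% tolerance → brown.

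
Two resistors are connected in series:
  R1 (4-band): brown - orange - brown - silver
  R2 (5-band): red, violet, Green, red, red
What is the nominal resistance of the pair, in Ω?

R1: brown, orange → 13; brown ×10 → 130 Ω.
R2: red, violet, green → 275; red ×10^2 → 27500 Ω.
Series: 130 + 27500 = 27630 Ω.

27630 Ω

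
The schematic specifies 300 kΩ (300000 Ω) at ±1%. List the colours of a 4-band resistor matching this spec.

300000 Ω = 30 × 10^4.
3 → orange
0 → black
Multiplier 10^4 → yellow.
±1% tolerance → brown.

orange, black, yellow, brown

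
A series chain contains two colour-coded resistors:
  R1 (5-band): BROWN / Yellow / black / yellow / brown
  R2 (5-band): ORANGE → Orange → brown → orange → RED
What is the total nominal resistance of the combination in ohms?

1731000 Ω

R1: brown, yellow, black → 140; yellow ×10^4 → 1400000 Ω.
R2: orange, orange, brown → 331; orange ×10^3 → 331000 Ω.
Series: 1400000 + 331000 = 1731000 Ω.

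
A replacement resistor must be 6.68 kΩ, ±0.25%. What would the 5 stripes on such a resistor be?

6680 Ω = 668 × 10^1.
6 → blue
6 → blue
8 → grey
Multiplier 10^1 → brown.
±0.25% tolerance → blue.

blue, blue, grey, brown, blue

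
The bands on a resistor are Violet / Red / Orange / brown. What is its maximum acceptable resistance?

72720 Ω

Violet → 7 (first significant figure)
Red → 2 (second significant figure)
Orange → ×10^3 multiplier
Brown → ±1% tolerance
72 × 1000 = 72000 Ω
Maximum = 72000 × (1 + 1/100) = 72720 Ω.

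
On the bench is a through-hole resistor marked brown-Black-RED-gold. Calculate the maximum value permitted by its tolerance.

Brown → 1 (first significant figure)
Black → 0 (second significant figure)
Red → ×10^2 multiplier
Gold → ±5% tolerance
10 × 100 = 1000 Ω
Maximum = 1000 × (1 + 5/100) = 1050 Ω.

1050 Ω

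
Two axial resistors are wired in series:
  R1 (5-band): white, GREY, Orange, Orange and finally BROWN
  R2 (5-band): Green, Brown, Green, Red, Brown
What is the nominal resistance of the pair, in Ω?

1034500 Ω

R1: white, grey, orange → 983; orange ×10^3 → 983000 Ω.
R2: green, brown, green → 515; red ×10^2 → 51500 Ω.
Series: 983000 + 51500 = 1034500 Ω.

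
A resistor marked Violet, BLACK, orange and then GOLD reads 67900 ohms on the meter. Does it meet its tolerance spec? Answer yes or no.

yes

Violet → 7 (first significant figure)
Black → 0 (second significant figure)
Orange → ×10^3 multiplier
Gold → ±5% tolerance
70 × 1000 = 70000 Ω
Allowed range: 66500 Ω to 73500 Ω.
67900 ohms lies inside that range.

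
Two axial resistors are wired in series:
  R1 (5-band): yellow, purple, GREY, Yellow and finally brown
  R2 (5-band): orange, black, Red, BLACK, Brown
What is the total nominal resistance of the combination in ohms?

4780302 Ω

R1: yellow, violet, grey → 478; yellow ×10^4 → 4780000 Ω.
R2: orange, black, red → 302; black ×1 → 302 Ω.
Series: 4780000 + 302 = 4780302 Ω.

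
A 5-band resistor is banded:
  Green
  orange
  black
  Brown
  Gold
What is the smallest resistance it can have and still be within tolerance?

Green → 5 (first significant figure)
Orange → 3 (second significant figure)
Black → 0 (third significant figure)
Brown → ×10 multiplier
Gold → ±5% tolerance
530 × 10 = 5300 Ω
Smallest = 5300 × (1 − 5/100) = 5035 Ω.

5035 Ω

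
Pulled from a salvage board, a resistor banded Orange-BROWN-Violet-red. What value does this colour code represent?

Orange → 3 (first significant figure)
Brown → 1 (second significant figure)
Violet → ×10^7 multiplier
31 × 10000000 = 310000000 Ω

310000000 Ω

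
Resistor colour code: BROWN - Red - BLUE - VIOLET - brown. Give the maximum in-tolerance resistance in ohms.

Brown → 1 (first significant figure)
Red → 2 (second significant figure)
Blue → 6 (third significant figure)
Violet → ×10^7 multiplier
Brown → ±1% tolerance
126 × 10000000 = 1260000000 Ω
Maximum = 1260000000 × (1 + 1/100) = 1272600000 Ω.

1272600000 Ω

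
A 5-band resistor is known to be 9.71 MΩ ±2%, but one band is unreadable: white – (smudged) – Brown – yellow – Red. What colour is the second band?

violet

9710000 Ω = 971 × 10^4.
The second band gives digit 7 of the significand, and 7 is violet.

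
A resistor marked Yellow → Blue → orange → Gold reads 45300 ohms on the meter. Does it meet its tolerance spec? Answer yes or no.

yes

Yellow → 4 (first significant figure)
Blue → 6 (second significant figure)
Orange → ×10^3 multiplier
Gold → ±5% tolerance
46 × 1000 = 46000 Ω
Allowed range: 43700 Ω to 48300 Ω.
45300 ohms lies inside that range.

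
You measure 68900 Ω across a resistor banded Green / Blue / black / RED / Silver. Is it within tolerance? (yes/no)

no

Green → 5 (first significant figure)
Blue → 6 (second significant figure)
Black → 0 (third significant figure)
Red → ×10^2 multiplier
Silver → ±10% tolerance
560 × 100 = 56000 Ω
Allowed range: 50400 Ω to 61600 Ω.
68900 Ω lies outside that range.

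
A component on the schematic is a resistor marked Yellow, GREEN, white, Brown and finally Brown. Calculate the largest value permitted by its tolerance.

4635.9 Ω

Yellow → 4 (first significant figure)
Green → 5 (second significant figure)
White → 9 (third significant figure)
Brown → ×10 multiplier
Brown → ±1% tolerance
459 × 10 = 4590 Ω
Largest = 4590 × (1 + 1/100) = 4635.9 Ω.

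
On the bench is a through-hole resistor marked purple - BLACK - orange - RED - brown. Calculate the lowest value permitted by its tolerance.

69597 Ω

Violet → 7 (first significant figure)
Black → 0 (second significant figure)
Orange → 3 (third significant figure)
Red → ×10^2 multiplier
Brown → ±1% tolerance
703 × 100 = 70300 Ω
Lowest = 70300 × (1 − 1/100) = 69597 Ω.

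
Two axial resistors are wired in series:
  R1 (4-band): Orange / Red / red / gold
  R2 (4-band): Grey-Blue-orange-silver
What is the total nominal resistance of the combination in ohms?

R1: orange, red → 32; red ×10^2 → 3200 Ω.
R2: grey, blue → 86; orange ×10^3 → 86000 Ω.
Series: 3200 + 86000 = 89200 Ω.

89200 Ω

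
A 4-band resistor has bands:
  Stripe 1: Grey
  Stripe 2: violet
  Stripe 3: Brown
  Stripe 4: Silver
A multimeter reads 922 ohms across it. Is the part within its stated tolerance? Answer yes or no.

yes

Grey → 8 (first significant figure)
Violet → 7 (second significant figure)
Brown → ×10 multiplier
Silver → ±10% tolerance
87 × 10 = 870 Ω
Allowed range: 783 Ω to 957 Ω.
922 ohms lies inside that range.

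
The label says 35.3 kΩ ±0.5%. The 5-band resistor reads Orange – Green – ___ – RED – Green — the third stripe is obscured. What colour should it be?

orange

35300 Ω = 353 × 10^2.
The third band gives digit 3 of the significand, and 3 is orange.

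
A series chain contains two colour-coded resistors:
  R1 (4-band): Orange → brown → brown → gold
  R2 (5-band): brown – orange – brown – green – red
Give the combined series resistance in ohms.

R1: orange, brown → 31; brown ×10 → 310 Ω.
R2: brown, orange, brown → 131; green ×10^5 → 13100000 Ω.
Series: 310 + 13100000 = 13100310 Ω.

13100310 Ω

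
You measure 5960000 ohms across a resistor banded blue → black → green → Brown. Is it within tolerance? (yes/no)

yes

Blue → 6 (first significant figure)
Black → 0 (second significant figure)
Green → ×10^5 multiplier
Brown → ±1% tolerance
60 × 100000 = 6000000 Ω
Allowed range: 5940000 Ω to 6060000 Ω.
5960000 ohms lies inside that range.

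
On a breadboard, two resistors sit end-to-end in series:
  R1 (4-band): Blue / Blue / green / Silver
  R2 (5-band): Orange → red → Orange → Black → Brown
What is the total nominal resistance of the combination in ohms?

R1: blue, blue → 66; green ×10^5 → 6600000 Ω.
R2: orange, red, orange → 323; black ×1 → 323 Ω.
Series: 6600000 + 323 = 6600323 Ω.

6600323 Ω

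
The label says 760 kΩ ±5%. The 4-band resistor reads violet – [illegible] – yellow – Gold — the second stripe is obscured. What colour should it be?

760000 Ω = 76 × 10^4.
The second band gives digit 6 of the significand, and 6 is blue.

blue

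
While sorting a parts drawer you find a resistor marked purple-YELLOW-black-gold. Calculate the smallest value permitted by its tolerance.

70.3 Ω

Violet → 7 (first significant figure)
Yellow → 4 (second significant figure)
Black → ×1 multiplier
Gold → ±5% tolerance
74 × 1 = 74 Ω
Smallest = 74 × (1 − 5/100) = 70.3 Ω.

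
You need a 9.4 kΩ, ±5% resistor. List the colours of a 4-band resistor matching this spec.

9400 Ω = 94 × 10^2.
9 → white
4 → yellow
Multiplier 10^2 → red.
±5% tolerance → gold.

white, yellow, red, gold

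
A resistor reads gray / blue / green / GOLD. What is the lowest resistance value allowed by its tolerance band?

8170000 Ω

Grey → 8 (first significant figure)
Blue → 6 (second significant figure)
Green → ×10^5 multiplier
Gold → ±5% tolerance
86 × 100000 = 8600000 Ω
Lowest = 8600000 × (1 − 5/100) = 8170000 Ω.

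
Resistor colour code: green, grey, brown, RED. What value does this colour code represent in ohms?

Green → 5 (first significant figure)
Grey → 8 (second significant figure)
Brown → ×10 multiplier
58 × 10 = 580 Ω

580 Ω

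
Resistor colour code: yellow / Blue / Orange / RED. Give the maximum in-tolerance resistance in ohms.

Yellow → 4 (first significant figure)
Blue → 6 (second significant figure)
Orange → ×10^3 multiplier
Red → ±2% tolerance
46 × 1000 = 46000 Ω
Maximum = 46000 × (1 + 2/100) = 46920 Ω.

46920 Ω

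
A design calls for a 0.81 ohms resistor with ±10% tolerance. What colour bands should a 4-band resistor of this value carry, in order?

grey, brown, silver, silver

0.81 Ω = 81 × 10^-2.
8 → grey
1 → brown
Multiplier 10^-2 → silver.
±10% tolerance → silver.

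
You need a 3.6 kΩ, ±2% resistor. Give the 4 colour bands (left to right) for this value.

orange, blue, red, red

3600 Ω = 36 × 10^2.
3 → orange
6 → blue
Multiplier 10^2 → red.
±2% tolerance → red.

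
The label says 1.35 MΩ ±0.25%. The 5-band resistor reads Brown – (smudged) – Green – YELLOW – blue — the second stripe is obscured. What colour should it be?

1350000 Ω = 135 × 10^4.
The second band gives digit 3 of the significand, and 3 is orange.

orange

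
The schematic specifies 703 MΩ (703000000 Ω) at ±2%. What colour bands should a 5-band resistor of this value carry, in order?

violet, black, orange, blue, red

703000000 Ω = 703 × 10^6.
7 → violet
0 → black
3 → orange
Multiplier 10^6 → blue.
±2% tolerance → red.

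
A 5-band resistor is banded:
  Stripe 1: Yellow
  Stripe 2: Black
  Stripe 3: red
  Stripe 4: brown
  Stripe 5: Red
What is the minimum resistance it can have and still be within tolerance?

3939.6 Ω

Yellow → 4 (first significant figure)
Black → 0 (second significant figure)
Red → 2 (third significant figure)
Brown → ×10 multiplier
Red → ±2% tolerance
402 × 10 = 4020 Ω
Minimum = 4020 × (1 − 2/100) = 3939.6 Ω.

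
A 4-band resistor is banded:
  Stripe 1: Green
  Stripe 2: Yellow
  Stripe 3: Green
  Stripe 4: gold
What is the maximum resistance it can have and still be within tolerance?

Green → 5 (first significant figure)
Yellow → 4 (second significant figure)
Green → ×10^5 multiplier
Gold → ±5% tolerance
54 × 100000 = 5400000 Ω
Maximum = 5400000 × (1 + 5/100) = 5670000 Ω.

5670000 Ω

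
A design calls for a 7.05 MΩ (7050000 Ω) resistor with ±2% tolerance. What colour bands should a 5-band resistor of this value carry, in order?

7050000 Ω = 705 × 10^4.
7 → violet
0 → black
5 → green
Multiplier 10^4 → yellow.
±2% tolerance → red.

violet, black, green, yellow, red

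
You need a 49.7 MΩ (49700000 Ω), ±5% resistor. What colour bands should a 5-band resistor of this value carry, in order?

49700000 Ω = 497 × 10^5.
4 → yellow
9 → white
7 → violet
Multiplier 10^5 → green.
±5% tolerance → gold.

yellow, white, violet, green, gold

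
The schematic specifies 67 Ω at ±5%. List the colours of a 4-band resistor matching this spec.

67 Ω = 67 × 10^0.
6 → blue
7 → violet
Multiplier 10^0 → black.
±5% tolerance → gold.

blue, violet, black, gold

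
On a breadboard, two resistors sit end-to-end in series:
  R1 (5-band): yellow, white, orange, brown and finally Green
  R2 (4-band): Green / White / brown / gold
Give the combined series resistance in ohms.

5520 Ω

R1: yellow, white, orange → 493; brown ×10 → 4930 Ω.
R2: green, white → 59; brown ×10 → 590 Ω.
Series: 4930 + 590 = 5520 Ω.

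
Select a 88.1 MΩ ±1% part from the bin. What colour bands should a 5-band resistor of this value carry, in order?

88100000 Ω = 881 × 10^5.
8 → grey
8 → grey
1 → brown
Multiplier 10^5 → green.
±1% tolerance → brown.

grey, grey, brown, green, brown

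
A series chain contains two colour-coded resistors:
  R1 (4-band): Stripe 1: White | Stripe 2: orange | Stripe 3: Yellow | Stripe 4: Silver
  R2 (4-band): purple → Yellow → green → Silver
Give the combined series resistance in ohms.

8330000 Ω

R1: white, orange → 93; yellow ×10^4 → 930000 Ω.
R2: violet, yellow → 74; green ×10^5 → 7400000 Ω.
Series: 930000 + 7400000 = 8330000 Ω.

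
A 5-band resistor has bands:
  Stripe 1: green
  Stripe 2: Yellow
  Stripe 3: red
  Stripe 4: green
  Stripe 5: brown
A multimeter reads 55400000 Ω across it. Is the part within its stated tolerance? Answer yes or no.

Green → 5 (first significant figure)
Yellow → 4 (second significant figure)
Red → 2 (third significant figure)
Green → ×10^5 multiplier
Brown → ±1% tolerance
542 × 100000 = 54200000 Ω
Allowed range: 53658000 Ω to 54742000 Ω.
55400000 Ω lies outside that range.

no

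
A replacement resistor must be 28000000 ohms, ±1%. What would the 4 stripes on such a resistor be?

28000000 Ω = 28 × 10^6.
2 → red
8 → grey
Multiplier 10^6 → blue.
±1% tolerance → brown.

red, grey, blue, brown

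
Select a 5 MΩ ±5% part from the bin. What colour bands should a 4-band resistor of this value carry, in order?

5000000 Ω = 50 × 10^5.
5 → green
0 → black
Multiplier 10^5 → green.
±5% tolerance → gold.

green, black, green, gold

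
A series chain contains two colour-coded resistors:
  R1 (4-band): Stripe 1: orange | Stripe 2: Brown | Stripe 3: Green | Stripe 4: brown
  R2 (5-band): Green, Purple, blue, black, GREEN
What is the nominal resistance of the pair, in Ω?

R1: orange, brown → 31; green ×10^5 → 3100000 Ω.
R2: green, violet, blue → 576; black ×1 → 576 Ω.
Series: 3100000 + 576 = 3100576 Ω.

3100576 Ω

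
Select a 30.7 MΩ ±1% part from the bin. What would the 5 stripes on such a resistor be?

orange, black, violet, green, brown

30700000 Ω = 307 × 10^5.
3 → orange
0 → black
7 → violet
Multiplier 10^5 → green.
±1% tolerance → brown.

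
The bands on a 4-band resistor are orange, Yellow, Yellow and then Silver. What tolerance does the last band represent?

±10%

The last band, silver, is the tolerance band.
Silver corresponds to ±10%.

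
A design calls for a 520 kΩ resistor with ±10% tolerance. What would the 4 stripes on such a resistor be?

green, red, yellow, silver

520000 Ω = 52 × 10^4.
5 → green
2 → red
Multiplier 10^4 → yellow.
±10% tolerance → silver.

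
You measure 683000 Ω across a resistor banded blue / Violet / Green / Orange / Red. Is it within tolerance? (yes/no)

yes

Blue → 6 (first significant figure)
Violet → 7 (second significant figure)
Green → 5 (third significant figure)
Orange → ×10^3 multiplier
Red → ±2% tolerance
675 × 1000 = 675000 Ω
Allowed range: 661500 Ω to 688500 Ω.
683000 Ω lies inside that range.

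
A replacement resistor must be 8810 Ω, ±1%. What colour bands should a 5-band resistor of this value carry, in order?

8810 Ω = 881 × 10^1.
8 → grey
8 → grey
1 → brown
Multiplier 10^1 → brown.
±1% tolerance → brown.

grey, grey, brown, brown, brown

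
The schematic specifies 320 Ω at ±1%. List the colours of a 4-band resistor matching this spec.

320 Ω = 32 × 10^1.
3 → orange
2 → red
Multiplier 10^1 → brown.
±1% tolerance → brown.

orange, red, brown, brown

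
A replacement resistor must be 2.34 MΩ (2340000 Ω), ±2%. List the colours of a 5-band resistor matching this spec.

2340000 Ω = 234 × 10^4.
2 → red
3 → orange
4 → yellow
Multiplier 10^4 → yellow.
±2% tolerance → red.

red, orange, yellow, yellow, red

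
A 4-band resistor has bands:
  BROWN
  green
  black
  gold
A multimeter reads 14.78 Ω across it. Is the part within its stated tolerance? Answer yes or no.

yes

Brown → 1 (first significant figure)
Green → 5 (second significant figure)
Black → ×1 multiplier
Gold → ±5% tolerance
15 × 1 = 15 Ω
Allowed range: 14.25 Ω to 15.75 Ω.
14.78 Ω lies inside that range.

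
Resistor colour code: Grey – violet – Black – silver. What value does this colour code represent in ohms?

87 Ω

Grey → 8 (first significant figure)
Violet → 7 (second significant figure)
Black → ×1 multiplier
87 × 1 = 87 Ω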